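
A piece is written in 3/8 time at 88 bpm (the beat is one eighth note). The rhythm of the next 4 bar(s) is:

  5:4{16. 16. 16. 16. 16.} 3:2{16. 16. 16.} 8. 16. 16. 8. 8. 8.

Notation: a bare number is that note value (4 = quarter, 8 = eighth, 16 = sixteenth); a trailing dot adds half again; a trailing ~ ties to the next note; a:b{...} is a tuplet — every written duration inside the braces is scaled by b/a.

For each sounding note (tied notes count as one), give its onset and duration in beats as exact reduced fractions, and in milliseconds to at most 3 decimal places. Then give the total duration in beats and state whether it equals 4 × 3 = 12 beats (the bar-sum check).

1) 0.0ms=0b +409.091ms=3/5b
2) 409.091ms=3/5b +409.091ms=3/5b
3) 818.182ms=6/5b +409.091ms=3/5b
4) 1227.273ms=9/5b +409.091ms=3/5b
5) 1636.364ms=12/5b +409.091ms=3/5b
6) 2045.455ms=3b +340.909ms=1/2b
7) 2386.364ms=7/2b +340.909ms=1/2b
8) 2727.273ms=4b +340.909ms=1/2b
9) 3068.182ms=9/2b +1022.727ms=3/2b
10) 4090.909ms=6b +511.364ms=3/4b
11) 4602.273ms=27/4b +511.364ms=3/4b
12) 5113.636ms=15/2b +1022.727ms=3/2b
13) 6136.364ms=9b +1022.727ms=3/2b
14) 7159.091ms=21/2b +1022.727ms=3/2b
Σ=12b of 12 (88bpm 3/8) — PASS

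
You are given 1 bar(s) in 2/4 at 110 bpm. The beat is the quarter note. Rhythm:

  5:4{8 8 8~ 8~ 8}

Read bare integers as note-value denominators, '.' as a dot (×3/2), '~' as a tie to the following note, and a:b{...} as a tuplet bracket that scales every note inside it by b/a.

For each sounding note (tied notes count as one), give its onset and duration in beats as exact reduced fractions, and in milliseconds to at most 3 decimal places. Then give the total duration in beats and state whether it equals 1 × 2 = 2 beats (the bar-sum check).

1) 0.0ms=0b +218.182ms=2/5b
2) 218.182ms=2/5b +218.182ms=2/5b
3) 436.364ms=4/5b +654.545ms=6/5b
Σ=2b of 2 (110bpm 2/4) — PASS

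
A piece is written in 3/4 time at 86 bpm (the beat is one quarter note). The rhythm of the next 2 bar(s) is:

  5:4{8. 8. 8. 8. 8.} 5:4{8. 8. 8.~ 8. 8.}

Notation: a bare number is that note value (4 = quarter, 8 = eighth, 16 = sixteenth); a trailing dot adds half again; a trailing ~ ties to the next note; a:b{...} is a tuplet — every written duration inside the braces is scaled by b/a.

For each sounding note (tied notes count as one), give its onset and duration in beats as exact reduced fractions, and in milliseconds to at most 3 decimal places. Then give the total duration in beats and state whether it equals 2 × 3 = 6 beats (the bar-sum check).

1) 0.0ms=0b +418.605ms=3/5b
2) 418.605ms=3/5b +418.605ms=3/5b
3) 837.209ms=6/5b +418.605ms=3/5b
4) 1255.814ms=9/5b +418.605ms=3/5b
5) 1674.419ms=12/5b +418.605ms=3/5b
6) 2093.023ms=3b +418.605ms=3/5b
7) 2511.628ms=18/5b +418.605ms=3/5b
8) 2930.233ms=21/5b +837.209ms=6/5b
9) 3767.442ms=27/5b +418.605ms=3/5b
Σ=6b of 6 (86bpm 3/4) — PASS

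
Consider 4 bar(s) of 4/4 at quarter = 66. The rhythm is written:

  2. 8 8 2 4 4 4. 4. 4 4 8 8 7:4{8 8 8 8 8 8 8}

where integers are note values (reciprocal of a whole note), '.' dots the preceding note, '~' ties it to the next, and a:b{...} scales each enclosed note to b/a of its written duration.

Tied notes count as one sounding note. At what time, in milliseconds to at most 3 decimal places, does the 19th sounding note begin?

note 19 onset = 110/7b = 14285.714ms

1. 0.0ms @ 0 + 2727.273ms (3)
2. 2727.273ms @ 3 + 454.545ms (1/2)
3. 3181.818ms @ 7/2 + 454.545ms (1/2)
4. 3636.364ms @ 4 + 1818.182ms (2)
5. 5454.545ms @ 6 + 909.091ms (1)
6. 6363.636ms @ 7 + 909.091ms (1)
7. 7272.727ms @ 8 + 1363.636ms (3/2)
8. 8636.364ms @ 19/2 + 1363.636ms (3/2)
9. 10000.0ms @ 11 + 909.091ms (1)
10. 10909.091ms @ 12 + 909.091ms (1)
11. 11818.182ms @ 13 + 454.545ms (1/2)
12. 12272.727ms @ 27/2 + 454.545ms (1/2)
13. 12727.273ms @ 14 + 259.74ms (2/7)
14. 12987.013ms @ 100/7 + 259.74ms (2/7)
15. 13246.753ms @ 102/7 + 259.74ms (2/7)
16. 13506.494ms @ 104/7 + 259.74ms (2/7)
17. 13766.234ms @ 106/7 + 259.74ms (2/7)
18. 14025.974ms @ 108/7 + 259.74ms (2/7)
19. 14285.714ms @ 110/7 + 259.74ms (2/7)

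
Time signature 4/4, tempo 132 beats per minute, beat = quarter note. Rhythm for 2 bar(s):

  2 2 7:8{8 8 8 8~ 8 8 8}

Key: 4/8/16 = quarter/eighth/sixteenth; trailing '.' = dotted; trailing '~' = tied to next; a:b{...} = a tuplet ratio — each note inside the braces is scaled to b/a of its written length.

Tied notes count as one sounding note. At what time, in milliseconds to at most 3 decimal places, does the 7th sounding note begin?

note 7 onset = 48/7b = 3116.883ms

1. 0.0ms @ 0 + 909.091ms (2)
2. 909.091ms @ 2 + 909.091ms (2)
3. 1818.182ms @ 4 + 259.74ms (4/7)
4. 2077.922ms @ 32/7 + 259.74ms (4/7)
5. 2337.662ms @ 36/7 + 259.74ms (4/7)
6. 2597.403ms @ 40/7 + 519.481ms (8/7)
7. 3116.883ms @ 48/7 + 259.74ms (4/7)
8. 3376.623ms @ 52/7 + 259.74ms (4/7)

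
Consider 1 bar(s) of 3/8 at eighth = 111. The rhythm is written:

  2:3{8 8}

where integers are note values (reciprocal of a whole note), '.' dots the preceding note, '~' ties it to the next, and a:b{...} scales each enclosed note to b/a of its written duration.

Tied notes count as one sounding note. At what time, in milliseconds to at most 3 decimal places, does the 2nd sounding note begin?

1. 0.0ms @ 0 + 810.811ms (3/2)
2. 810.811ms @ 3/2 + 810.811ms (3/2)

note 2 onset = 3/2b = 810.811ms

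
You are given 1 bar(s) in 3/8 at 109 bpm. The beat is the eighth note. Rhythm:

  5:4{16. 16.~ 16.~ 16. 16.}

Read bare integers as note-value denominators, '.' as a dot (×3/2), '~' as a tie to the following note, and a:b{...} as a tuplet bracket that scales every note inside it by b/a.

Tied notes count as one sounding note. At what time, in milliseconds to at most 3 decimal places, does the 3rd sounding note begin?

note 3 onset = 12/5b = 1321.101ms

1. 0.0ms @ 0 + 330.275ms (3/5)
2. 330.275ms @ 3/5 + 990.826ms (9/5)
3. 1321.101ms @ 12/5 + 330.275ms (3/5)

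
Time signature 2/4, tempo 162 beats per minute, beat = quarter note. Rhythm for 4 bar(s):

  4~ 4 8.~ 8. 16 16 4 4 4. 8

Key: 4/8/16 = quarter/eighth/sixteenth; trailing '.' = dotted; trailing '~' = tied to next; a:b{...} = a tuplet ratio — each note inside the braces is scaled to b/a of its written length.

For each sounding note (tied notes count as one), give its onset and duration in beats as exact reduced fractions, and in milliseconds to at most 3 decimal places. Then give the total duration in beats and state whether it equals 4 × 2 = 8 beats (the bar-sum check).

1) 0.0ms=0b +740.741ms=2b
2) 740.741ms=2b +555.556ms=3/2b
3) 1296.296ms=7/2b +92.593ms=1/4b
4) 1388.889ms=15/4b +92.593ms=1/4b
5) 1481.481ms=4b +370.37ms=1b
6) 1851.852ms=5b +370.37ms=1b
7) 2222.222ms=6b +555.556ms=3/2b
8) 2777.778ms=15/2b +185.185ms=1/2b
Σ=8b of 8 (162bpm 2/4) — PASS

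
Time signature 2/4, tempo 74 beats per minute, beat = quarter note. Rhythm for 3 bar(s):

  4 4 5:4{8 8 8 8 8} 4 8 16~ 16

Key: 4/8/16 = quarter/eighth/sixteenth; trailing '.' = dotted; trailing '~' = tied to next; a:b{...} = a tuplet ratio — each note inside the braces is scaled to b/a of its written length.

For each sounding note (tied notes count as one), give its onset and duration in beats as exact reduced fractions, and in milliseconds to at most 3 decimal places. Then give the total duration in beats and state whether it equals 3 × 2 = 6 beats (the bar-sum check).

1) 0.0ms=0b +810.811ms=1b
2) 810.811ms=1b +810.811ms=1b
3) 1621.622ms=2b +324.324ms=2/5b
4) 1945.946ms=12/5b +324.324ms=2/5b
5) 2270.27ms=14/5b +324.324ms=2/5b
6) 2594.595ms=16/5b +324.324ms=2/5b
7) 2918.919ms=18/5b +324.324ms=2/5b
8) 3243.243ms=4b +810.811ms=1b
9) 4054.054ms=5b +405.405ms=1/2b
10) 4459.459ms=11/2b +405.405ms=1/2b
Σ=6b of 6 (74bpm 2/4) — PASS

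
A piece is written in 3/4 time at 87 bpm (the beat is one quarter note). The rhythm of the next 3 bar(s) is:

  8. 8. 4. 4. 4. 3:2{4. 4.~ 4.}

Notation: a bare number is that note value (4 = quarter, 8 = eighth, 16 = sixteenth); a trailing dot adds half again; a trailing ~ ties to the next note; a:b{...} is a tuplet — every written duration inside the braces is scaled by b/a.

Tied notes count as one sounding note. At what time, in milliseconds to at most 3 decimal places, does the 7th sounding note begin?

note 7 onset = 7b = 4827.586ms

1. 0.0ms @ 0 + 517.241ms (3/4)
2. 517.241ms @ 3/4 + 517.241ms (3/4)
3. 1034.483ms @ 3/2 + 1034.483ms (3/2)
4. 2068.966ms @ 3 + 1034.483ms (3/2)
5. 3103.448ms @ 9/2 + 1034.483ms (3/2)
6. 4137.931ms @ 6 + 689.655ms (1)
7. 4827.586ms @ 7 + 1379.31ms (2)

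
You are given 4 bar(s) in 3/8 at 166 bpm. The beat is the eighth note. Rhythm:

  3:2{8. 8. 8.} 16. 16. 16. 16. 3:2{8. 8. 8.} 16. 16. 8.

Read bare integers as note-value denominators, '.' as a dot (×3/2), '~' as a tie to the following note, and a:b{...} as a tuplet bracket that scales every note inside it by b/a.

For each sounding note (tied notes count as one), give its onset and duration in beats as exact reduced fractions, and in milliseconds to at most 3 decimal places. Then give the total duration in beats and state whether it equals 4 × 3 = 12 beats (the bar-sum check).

1) 0.0ms=0b +361.446ms=1b
2) 361.446ms=1b +361.446ms=1b
3) 722.892ms=2b +361.446ms=1b
4) 1084.337ms=3b +271.084ms=3/4b
5) 1355.422ms=15/4b +271.084ms=3/4b
6) 1626.506ms=9/2b +271.084ms=3/4b
7) 1897.59ms=21/4b +271.084ms=3/4b
8) 2168.675ms=6b +361.446ms=1b
9) 2530.12ms=7b +361.446ms=1b
10) 2891.566ms=8b +361.446ms=1b
11) 3253.012ms=9b +271.084ms=3/4b
12) 3524.096ms=39/4b +271.084ms=3/4b
13) 3795.181ms=21/2b +542.169ms=3/2b
Σ=12b of 12 (166bpm 3/8) — PASS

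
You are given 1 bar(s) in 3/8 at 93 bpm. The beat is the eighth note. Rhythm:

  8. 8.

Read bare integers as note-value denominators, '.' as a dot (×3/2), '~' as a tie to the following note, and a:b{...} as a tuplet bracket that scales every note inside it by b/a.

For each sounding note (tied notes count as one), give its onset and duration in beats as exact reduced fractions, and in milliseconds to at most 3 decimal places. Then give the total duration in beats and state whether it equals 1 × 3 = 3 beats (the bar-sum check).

1) 0.0ms=0b +967.742ms=3/2b
2) 967.742ms=3/2b +967.742ms=3/2b
Σ=3b of 3 (93bpm 3/8) — PASS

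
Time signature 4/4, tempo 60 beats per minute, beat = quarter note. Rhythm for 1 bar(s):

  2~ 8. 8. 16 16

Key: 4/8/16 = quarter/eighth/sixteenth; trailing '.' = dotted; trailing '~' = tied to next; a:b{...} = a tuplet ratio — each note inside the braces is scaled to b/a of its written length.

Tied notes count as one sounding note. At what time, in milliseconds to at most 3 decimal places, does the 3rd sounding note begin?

note 3 onset = 7/2b = 3500.0ms

1. 0.0ms @ 0 + 2750.0ms (11/4)
2. 2750.0ms @ 11/4 + 750.0ms (3/4)
3. 3500.0ms @ 7/2 + 250.0ms (1/4)
4. 3750.0ms @ 15/4 + 250.0ms (1/4)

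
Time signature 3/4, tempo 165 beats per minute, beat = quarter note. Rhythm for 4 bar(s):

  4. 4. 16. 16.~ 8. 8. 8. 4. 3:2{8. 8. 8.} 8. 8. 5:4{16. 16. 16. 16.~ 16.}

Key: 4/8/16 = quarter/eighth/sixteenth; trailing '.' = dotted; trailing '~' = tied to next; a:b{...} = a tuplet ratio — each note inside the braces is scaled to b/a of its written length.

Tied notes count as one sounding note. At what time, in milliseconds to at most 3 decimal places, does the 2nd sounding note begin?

1. 0.0ms @ 0 + 545.455ms (3/2)
2. 545.455ms @ 3/2 + 545.455ms (3/2)
3. 1090.909ms @ 3 + 136.364ms (3/8)
4. 1227.273ms @ 27/8 + 409.091ms (9/8)
5. 1636.364ms @ 9/2 + 272.727ms (3/4)
6. 1909.091ms @ 21/4 + 272.727ms (3/4)
7. 2181.818ms @ 6 + 545.455ms (3/2)
8. 2727.273ms @ 15/2 + 181.818ms (1/2)
9. 2909.091ms @ 8 + 181.818ms (1/2)
10. 3090.909ms @ 17/2 + 181.818ms (1/2)
11. 3272.727ms @ 9 + 272.727ms (3/4)
12. 3545.455ms @ 39/4 + 272.727ms (3/4)
13. 3818.182ms @ 21/2 + 109.091ms (3/10)
14. 3927.273ms @ 54/5 + 109.091ms (3/10)
15. 4036.364ms @ 111/10 + 109.091ms (3/10)
16. 4145.455ms @ 57/5 + 218.182ms (3/5)

note 2 onset = 3/2b = 545.455ms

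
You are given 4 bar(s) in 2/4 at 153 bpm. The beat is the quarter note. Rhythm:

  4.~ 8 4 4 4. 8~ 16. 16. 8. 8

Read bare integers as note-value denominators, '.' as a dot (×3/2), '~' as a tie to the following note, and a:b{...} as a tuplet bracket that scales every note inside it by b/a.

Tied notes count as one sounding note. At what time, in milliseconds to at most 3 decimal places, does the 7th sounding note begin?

note 7 onset = 27/4b = 2647.059ms

1. 0.0ms @ 0 + 784.314ms (2)
2. 784.314ms @ 2 + 392.157ms (1)
3. 1176.471ms @ 3 + 392.157ms (1)
4. 1568.627ms @ 4 + 588.235ms (3/2)
5. 2156.863ms @ 11/2 + 343.137ms (7/8)
6. 2500.0ms @ 51/8 + 147.059ms (3/8)
7. 2647.059ms @ 27/4 + 294.118ms (3/4)
8. 2941.176ms @ 15/2 + 196.078ms (1/2)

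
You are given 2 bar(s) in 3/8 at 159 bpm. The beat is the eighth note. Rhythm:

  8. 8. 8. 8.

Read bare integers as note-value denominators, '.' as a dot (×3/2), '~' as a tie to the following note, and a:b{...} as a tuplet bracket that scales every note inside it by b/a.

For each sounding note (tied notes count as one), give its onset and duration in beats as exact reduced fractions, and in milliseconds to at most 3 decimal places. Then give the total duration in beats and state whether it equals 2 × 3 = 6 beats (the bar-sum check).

1) 0.0ms=0b +566.038ms=3/2b
2) 566.038ms=3/2b +566.038ms=3/2b
3) 1132.075ms=3b +566.038ms=3/2b
4) 1698.113ms=9/2b +566.038ms=3/2b
Σ=6b of 6 (159bpm 3/8) — PASS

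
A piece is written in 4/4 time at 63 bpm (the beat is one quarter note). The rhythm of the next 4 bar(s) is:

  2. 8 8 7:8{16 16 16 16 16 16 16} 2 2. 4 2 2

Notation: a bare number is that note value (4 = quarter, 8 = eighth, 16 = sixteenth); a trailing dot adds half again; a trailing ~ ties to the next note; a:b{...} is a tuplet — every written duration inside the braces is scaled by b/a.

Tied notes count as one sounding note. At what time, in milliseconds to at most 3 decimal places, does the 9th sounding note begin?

1. 0.0ms @ 0 + 2857.143ms (3)
2. 2857.143ms @ 3 + 476.19ms (1/2)
3. 3333.333ms @ 7/2 + 476.19ms (1/2)
4. 3809.524ms @ 4 + 272.109ms (2/7)
5. 4081.633ms @ 30/7 + 272.109ms (2/7)
6. 4353.741ms @ 32/7 + 272.109ms (2/7)
7. 4625.85ms @ 34/7 + 272.109ms (2/7)
8. 4897.959ms @ 36/7 + 272.109ms (2/7)
9. 5170.068ms @ 38/7 + 272.109ms (2/7)
10. 5442.177ms @ 40/7 + 272.109ms (2/7)
11. 5714.286ms @ 6 + 1904.762ms (2)
12. 7619.048ms @ 8 + 2857.143ms (3)
13. 10476.19ms @ 11 + 952.381ms (1)
14. 11428.571ms @ 12 + 1904.762ms (2)
15. 13333.333ms @ 14 + 1904.762ms (2)

note 9 onset = 38/7b = 5170.068ms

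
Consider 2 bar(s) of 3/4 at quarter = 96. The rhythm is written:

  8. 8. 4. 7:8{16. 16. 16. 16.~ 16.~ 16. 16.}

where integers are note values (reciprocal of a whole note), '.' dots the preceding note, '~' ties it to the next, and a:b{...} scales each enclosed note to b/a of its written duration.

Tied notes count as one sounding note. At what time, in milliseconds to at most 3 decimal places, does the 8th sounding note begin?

1. 0.0ms @ 0 + 468.75ms (3/4)
2. 468.75ms @ 3/4 + 468.75ms (3/4)
3. 937.5ms @ 3/2 + 937.5ms (3/2)
4. 1875.0ms @ 3 + 267.857ms (3/7)
5. 2142.857ms @ 24/7 + 267.857ms (3/7)
6. 2410.714ms @ 27/7 + 267.857ms (3/7)
7. 2678.571ms @ 30/7 + 803.571ms (9/7)
8. 3482.143ms @ 39/7 + 267.857ms (3/7)

note 8 onset = 39/7b = 3482.143ms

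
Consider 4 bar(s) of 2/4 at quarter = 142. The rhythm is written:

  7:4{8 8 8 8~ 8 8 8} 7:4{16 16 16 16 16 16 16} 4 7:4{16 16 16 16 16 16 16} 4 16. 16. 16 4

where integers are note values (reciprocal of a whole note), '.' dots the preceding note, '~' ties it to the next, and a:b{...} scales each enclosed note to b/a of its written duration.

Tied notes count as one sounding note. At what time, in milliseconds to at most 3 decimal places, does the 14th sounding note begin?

1. 0.0ms @ 0 + 120.724ms (2/7)
2. 120.724ms @ 2/7 + 120.724ms (2/7)
3. 241.449ms @ 4/7 + 120.724ms (2/7)
4. 362.173ms @ 6/7 + 241.449ms (4/7)
5. 603.622ms @ 10/7 + 120.724ms (2/7)
6. 724.346ms @ 12/7 + 120.724ms (2/7)
7. 845.07ms @ 2 + 60.362ms (1/7)
8. 905.433ms @ 15/7 + 60.362ms (1/7)
9. 965.795ms @ 16/7 + 60.362ms (1/7)
10. 1026.157ms @ 17/7 + 60.362ms (1/7)
11. 1086.519ms @ 18/7 + 60.362ms (1/7)
12. 1146.881ms @ 19/7 + 60.362ms (1/7)
13. 1207.243ms @ 20/7 + 60.362ms (1/7)
14. 1267.606ms @ 3 + 422.535ms (1)
15. 1690.141ms @ 4 + 60.362ms (1/7)
16. 1750.503ms @ 29/7 + 60.362ms (1/7)
17. 1810.865ms @ 30/7 + 60.362ms (1/7)
18. 1871.227ms @ 31/7 + 60.362ms (1/7)
19. 1931.59ms @ 32/7 + 60.362ms (1/7)
20. 1991.952ms @ 33/7 + 60.362ms (1/7)
21. 2052.314ms @ 34/7 + 60.362ms (1/7)
22. 2112.676ms @ 5 + 422.535ms (1)
23. 2535.211ms @ 6 + 158.451ms (3/8)
24. 2693.662ms @ 51/8 + 158.451ms (3/8)
25. 2852.113ms @ 27/4 + 105.634ms (1/4)
26. 2957.746ms @ 7 + 422.535ms (1)

note 14 onset = 3b = 1267.606ms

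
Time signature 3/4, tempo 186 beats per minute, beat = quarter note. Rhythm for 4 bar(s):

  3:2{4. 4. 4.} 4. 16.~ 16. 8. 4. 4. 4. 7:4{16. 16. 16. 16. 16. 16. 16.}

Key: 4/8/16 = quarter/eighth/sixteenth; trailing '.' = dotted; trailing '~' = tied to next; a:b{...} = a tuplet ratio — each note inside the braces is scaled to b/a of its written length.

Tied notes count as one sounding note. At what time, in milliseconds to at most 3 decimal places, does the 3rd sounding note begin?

note 3 onset = 2b = 645.161ms

1. 0.0ms @ 0 + 322.581ms (1)
2. 322.581ms @ 1 + 322.581ms (1)
3. 645.161ms @ 2 + 322.581ms (1)
4. 967.742ms @ 3 + 483.871ms (3/2)
5. 1451.613ms @ 9/2 + 241.935ms (3/4)
6. 1693.548ms @ 21/4 + 241.935ms (3/4)
7. 1935.484ms @ 6 + 483.871ms (3/2)
8. 2419.355ms @ 15/2 + 483.871ms (3/2)
9. 2903.226ms @ 9 + 483.871ms (3/2)
10. 3387.097ms @ 21/2 + 69.124ms (3/14)
11. 3456.221ms @ 75/7 + 69.124ms (3/14)
12. 3525.346ms @ 153/14 + 69.124ms (3/14)
13. 3594.47ms @ 78/7 + 69.124ms (3/14)
14. 3663.594ms @ 159/14 + 69.124ms (3/14)
15. 3732.719ms @ 81/7 + 69.124ms (3/14)
16. 3801.843ms @ 165/14 + 69.124ms (3/14)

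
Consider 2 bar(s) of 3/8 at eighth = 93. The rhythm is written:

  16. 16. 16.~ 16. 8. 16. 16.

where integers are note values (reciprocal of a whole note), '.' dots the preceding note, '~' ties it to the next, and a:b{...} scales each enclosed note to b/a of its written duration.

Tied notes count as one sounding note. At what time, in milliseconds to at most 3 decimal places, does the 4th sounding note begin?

1. 0.0ms @ 0 + 483.871ms (3/4)
2. 483.871ms @ 3/4 + 483.871ms (3/4)
3. 967.742ms @ 3/2 + 967.742ms (3/2)
4. 1935.484ms @ 3 + 967.742ms (3/2)
5. 2903.226ms @ 9/2 + 483.871ms (3/4)
6. 3387.097ms @ 21/4 + 483.871ms (3/4)

note 4 onset = 3b = 1935.484ms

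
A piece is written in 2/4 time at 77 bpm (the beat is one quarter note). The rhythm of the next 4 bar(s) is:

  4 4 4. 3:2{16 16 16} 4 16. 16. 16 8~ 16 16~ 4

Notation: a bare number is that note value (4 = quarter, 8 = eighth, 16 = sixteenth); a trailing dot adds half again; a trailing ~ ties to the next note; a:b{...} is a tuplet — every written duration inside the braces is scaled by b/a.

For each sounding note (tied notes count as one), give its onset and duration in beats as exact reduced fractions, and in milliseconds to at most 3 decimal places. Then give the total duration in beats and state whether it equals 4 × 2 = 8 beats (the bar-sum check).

1) 0.0ms=0b +779.221ms=1b
2) 779.221ms=1b +779.221ms=1b
3) 1558.442ms=2b +1168.831ms=3/2b
4) 2727.273ms=7/2b +129.87ms=1/6b
5) 2857.143ms=11/3b +129.87ms=1/6b
6) 2987.013ms=23/6b +129.87ms=1/6b
7) 3116.883ms=4b +779.221ms=1b
8) 3896.104ms=5b +292.208ms=3/8b
9) 4188.312ms=43/8b +292.208ms=3/8b
10) 4480.519ms=23/4b +194.805ms=1/4b
11) 4675.325ms=6b +584.416ms=3/4b
12) 5259.74ms=27/4b +974.026ms=5/4b
Σ=8b of 8 (77bpm 2/4) — PASS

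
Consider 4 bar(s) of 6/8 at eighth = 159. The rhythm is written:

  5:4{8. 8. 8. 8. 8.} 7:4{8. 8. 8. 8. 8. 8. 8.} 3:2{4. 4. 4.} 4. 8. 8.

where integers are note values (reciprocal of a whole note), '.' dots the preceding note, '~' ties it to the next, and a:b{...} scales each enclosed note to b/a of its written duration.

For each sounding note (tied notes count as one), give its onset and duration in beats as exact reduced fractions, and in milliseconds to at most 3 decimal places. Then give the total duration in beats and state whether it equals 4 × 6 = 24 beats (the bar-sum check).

1) 0.0ms=0b +452.83ms=6/5b
2) 452.83ms=6/5b +452.83ms=6/5b
3) 905.66ms=12/5b +452.83ms=6/5b
4) 1358.491ms=18/5b +452.83ms=6/5b
5) 1811.321ms=24/5b +452.83ms=6/5b
6) 2264.151ms=6b +323.45ms=6/7b
7) 2587.601ms=48/7b +323.45ms=6/7b
8) 2911.051ms=54/7b +323.45ms=6/7b
9) 3234.501ms=60/7b +323.45ms=6/7b
10) 3557.951ms=66/7b +323.45ms=6/7b
11) 3881.402ms=72/7b +323.45ms=6/7b
12) 4204.852ms=78/7b +323.45ms=6/7b
13) 4528.302ms=12b +754.717ms=2b
14) 5283.019ms=14b +754.717ms=2b
15) 6037.736ms=16b +754.717ms=2b
16) 6792.453ms=18b +1132.075ms=3b
17) 7924.528ms=21b +566.038ms=3/2b
18) 8490.566ms=45/2b +566.038ms=3/2b
Σ=24b of 24 (159bpm 6/8) — PASS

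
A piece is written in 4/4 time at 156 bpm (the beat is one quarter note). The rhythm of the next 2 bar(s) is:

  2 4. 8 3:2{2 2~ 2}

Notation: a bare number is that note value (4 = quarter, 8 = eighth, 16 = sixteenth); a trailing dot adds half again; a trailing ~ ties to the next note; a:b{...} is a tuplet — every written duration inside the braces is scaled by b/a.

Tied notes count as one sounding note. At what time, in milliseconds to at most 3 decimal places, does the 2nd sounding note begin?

1. 0.0ms @ 0 + 769.231ms (2)
2. 769.231ms @ 2 + 576.923ms (3/2)
3. 1346.154ms @ 7/2 + 192.308ms (1/2)
4. 1538.462ms @ 4 + 512.821ms (4/3)
5. 2051.282ms @ 16/3 + 1025.641ms (8/3)

note 2 onset = 2b = 769.231ms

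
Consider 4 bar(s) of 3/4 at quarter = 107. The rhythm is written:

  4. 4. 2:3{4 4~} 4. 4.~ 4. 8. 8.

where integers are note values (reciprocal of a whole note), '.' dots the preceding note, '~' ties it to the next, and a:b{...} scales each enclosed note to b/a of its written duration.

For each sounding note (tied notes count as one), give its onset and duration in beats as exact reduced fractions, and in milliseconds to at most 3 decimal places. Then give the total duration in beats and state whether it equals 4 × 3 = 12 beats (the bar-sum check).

1) 0.0ms=0b +841.121ms=3/2b
2) 841.121ms=3/2b +841.121ms=3/2b
3) 1682.243ms=3b +841.121ms=3/2b
4) 2523.364ms=9/2b +1682.243ms=3b
5) 4205.607ms=15/2b +1682.243ms=3b
6) 5887.85ms=21/2b +420.561ms=3/4b
7) 6308.411ms=45/4b +420.561ms=3/4b
Σ=12b of 12 (107bpm 3/4) — PASS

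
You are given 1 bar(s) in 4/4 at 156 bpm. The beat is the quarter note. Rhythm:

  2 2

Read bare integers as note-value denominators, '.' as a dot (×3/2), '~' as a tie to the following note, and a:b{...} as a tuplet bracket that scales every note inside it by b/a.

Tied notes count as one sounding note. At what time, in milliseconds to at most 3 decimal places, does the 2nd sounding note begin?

note 2 onset = 2b = 769.231ms

1. 0.0ms @ 0 + 769.231ms (2)
2. 769.231ms @ 2 + 769.231ms (2)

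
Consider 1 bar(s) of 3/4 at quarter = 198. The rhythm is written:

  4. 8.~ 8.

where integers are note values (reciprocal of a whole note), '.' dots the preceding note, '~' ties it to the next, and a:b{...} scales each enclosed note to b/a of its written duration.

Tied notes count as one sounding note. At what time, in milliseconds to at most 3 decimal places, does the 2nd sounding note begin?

1. 0.0ms @ 0 + 454.545ms (3/2)
2. 454.545ms @ 3/2 + 454.545ms (3/2)

note 2 onset = 3/2b = 454.545ms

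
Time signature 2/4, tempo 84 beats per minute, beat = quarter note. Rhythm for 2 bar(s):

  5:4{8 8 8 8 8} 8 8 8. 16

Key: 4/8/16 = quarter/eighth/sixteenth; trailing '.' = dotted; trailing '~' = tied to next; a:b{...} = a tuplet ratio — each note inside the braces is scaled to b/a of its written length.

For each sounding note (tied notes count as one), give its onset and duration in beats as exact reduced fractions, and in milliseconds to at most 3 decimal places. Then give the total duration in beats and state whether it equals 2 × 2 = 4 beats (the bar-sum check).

1) 0.0ms=0b +285.714ms=2/5b
2) 285.714ms=2/5b +285.714ms=2/5b
3) 571.429ms=4/5b +285.714ms=2/5b
4) 857.143ms=6/5b +285.714ms=2/5b
5) 1142.857ms=8/5b +285.714ms=2/5b
6) 1428.571ms=2b +357.143ms=1/2b
7) 1785.714ms=5/2b +357.143ms=1/2b
8) 2142.857ms=3b +535.714ms=3/4b
9) 2678.571ms=15/4b +178.571ms=1/4b
Σ=4b of 4 (84bpm 2/4) — PASS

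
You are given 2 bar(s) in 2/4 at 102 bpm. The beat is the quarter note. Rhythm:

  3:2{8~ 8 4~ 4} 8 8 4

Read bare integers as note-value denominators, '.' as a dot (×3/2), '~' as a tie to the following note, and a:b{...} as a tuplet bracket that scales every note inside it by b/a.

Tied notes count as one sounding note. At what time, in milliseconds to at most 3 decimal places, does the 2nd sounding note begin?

1. 0.0ms @ 0 + 392.157ms (2/3)
2. 392.157ms @ 2/3 + 784.314ms (4/3)
3. 1176.471ms @ 2 + 294.118ms (1/2)
4. 1470.588ms @ 5/2 + 294.118ms (1/2)
5. 1764.706ms @ 3 + 588.235ms (1)

note 2 onset = 2/3b = 392.157ms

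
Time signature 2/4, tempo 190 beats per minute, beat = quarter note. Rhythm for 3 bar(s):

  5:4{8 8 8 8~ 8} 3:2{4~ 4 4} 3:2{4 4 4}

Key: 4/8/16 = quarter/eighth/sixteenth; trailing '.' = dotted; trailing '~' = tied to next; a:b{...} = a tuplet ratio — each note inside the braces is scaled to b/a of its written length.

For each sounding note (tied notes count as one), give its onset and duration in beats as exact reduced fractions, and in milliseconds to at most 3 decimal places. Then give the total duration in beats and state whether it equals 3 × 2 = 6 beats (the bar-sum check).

1) 0.0ms=0b +126.316ms=2/5b
2) 126.316ms=2/5b +126.316ms=2/5b
3) 252.632ms=4/5b +126.316ms=2/5b
4) 378.947ms=6/5b +252.632ms=4/5b
5) 631.579ms=2b +421.053ms=4/3b
6) 1052.632ms=10/3b +210.526ms=2/3b
7) 1263.158ms=4b +210.526ms=2/3b
8) 1473.684ms=14/3b +210.526ms=2/3b
9) 1684.211ms=16/3b +210.526ms=2/3b
Σ=6b of 6 (190bpm 2/4) — PASS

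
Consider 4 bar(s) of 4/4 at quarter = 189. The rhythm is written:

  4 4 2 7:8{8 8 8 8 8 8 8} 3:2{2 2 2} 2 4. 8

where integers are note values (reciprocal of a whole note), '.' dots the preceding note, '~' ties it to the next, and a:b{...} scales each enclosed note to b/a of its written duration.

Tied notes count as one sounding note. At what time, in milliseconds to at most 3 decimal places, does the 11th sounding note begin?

note 11 onset = 8b = 2539.683ms

1. 0.0ms @ 0 + 317.46ms (1)
2. 317.46ms @ 1 + 317.46ms (1)
3. 634.921ms @ 2 + 634.921ms (2)
4. 1269.841ms @ 4 + 181.406ms (4/7)
5. 1451.247ms @ 32/7 + 181.406ms (4/7)
6. 1632.653ms @ 36/7 + 181.406ms (4/7)
7. 1814.059ms @ 40/7 + 181.406ms (4/7)
8. 1995.465ms @ 44/7 + 181.406ms (4/7)
9. 2176.871ms @ 48/7 + 181.406ms (4/7)
10. 2358.277ms @ 52/7 + 181.406ms (4/7)
11. 2539.683ms @ 8 + 423.28ms (4/3)
12. 2962.963ms @ 28/3 + 423.28ms (4/3)
13. 3386.243ms @ 32/3 + 423.28ms (4/3)
14. 3809.524ms @ 12 + 634.921ms (2)
15. 4444.444ms @ 14 + 476.19ms (3/2)
16. 4920.635ms @ 31/2 + 158.73ms (1/2)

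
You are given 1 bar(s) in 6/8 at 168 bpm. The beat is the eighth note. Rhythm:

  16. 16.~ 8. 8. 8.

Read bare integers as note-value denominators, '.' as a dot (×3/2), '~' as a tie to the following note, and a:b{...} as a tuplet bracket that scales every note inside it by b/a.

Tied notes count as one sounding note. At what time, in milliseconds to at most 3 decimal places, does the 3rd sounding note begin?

note 3 onset = 3b = 1071.429ms

1. 0.0ms @ 0 + 267.857ms (3/4)
2. 267.857ms @ 3/4 + 803.571ms (9/4)
3. 1071.429ms @ 3 + 535.714ms (3/2)
4. 1607.143ms @ 9/2 + 535.714ms (3/2)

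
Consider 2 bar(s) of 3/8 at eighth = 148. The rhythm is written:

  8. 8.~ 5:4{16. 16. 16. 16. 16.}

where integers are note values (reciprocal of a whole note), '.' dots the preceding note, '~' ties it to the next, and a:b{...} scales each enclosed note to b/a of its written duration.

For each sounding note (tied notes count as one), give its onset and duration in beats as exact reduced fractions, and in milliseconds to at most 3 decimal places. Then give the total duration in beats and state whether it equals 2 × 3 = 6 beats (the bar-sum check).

1) 0.0ms=0b +608.108ms=3/2b
2) 608.108ms=3/2b +851.351ms=21/10b
3) 1459.459ms=18/5b +243.243ms=3/5b
4) 1702.703ms=21/5b +243.243ms=3/5b
5) 1945.946ms=24/5b +243.243ms=3/5b
6) 2189.189ms=27/5b +243.243ms=3/5b
Σ=6b of 6 (148bpm 3/8) — PASS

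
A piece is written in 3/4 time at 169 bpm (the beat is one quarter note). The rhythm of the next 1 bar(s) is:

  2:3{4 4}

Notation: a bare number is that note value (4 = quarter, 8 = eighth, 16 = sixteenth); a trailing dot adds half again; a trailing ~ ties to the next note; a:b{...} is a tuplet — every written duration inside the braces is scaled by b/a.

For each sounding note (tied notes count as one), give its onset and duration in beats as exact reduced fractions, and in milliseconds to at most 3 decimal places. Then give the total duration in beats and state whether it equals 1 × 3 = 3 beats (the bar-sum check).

1) 0.0ms=0b +532.544ms=3/2b
2) 532.544ms=3/2b +532.544ms=3/2b
Σ=3b of 3 (169bpm 3/4) — PASS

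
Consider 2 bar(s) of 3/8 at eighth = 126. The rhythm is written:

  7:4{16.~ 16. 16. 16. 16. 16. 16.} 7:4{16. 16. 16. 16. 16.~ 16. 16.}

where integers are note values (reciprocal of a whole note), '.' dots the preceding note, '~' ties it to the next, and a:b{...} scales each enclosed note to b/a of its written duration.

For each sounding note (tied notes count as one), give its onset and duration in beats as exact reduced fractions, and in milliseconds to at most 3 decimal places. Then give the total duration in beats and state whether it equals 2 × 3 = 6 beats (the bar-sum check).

1) 0.0ms=0b +408.163ms=6/7b
2) 408.163ms=6/7b +204.082ms=3/7b
3) 612.245ms=9/7b +204.082ms=3/7b
4) 816.327ms=12/7b +204.082ms=3/7b
5) 1020.408ms=15/7b +204.082ms=3/7b
6) 1224.49ms=18/7b +204.082ms=3/7b
7) 1428.571ms=3b +204.082ms=3/7b
8) 1632.653ms=24/7b +204.082ms=3/7b
9) 1836.735ms=27/7b +204.082ms=3/7b
10) 2040.816ms=30/7b +204.082ms=3/7b
11) 2244.898ms=33/7b +408.163ms=6/7b
12) 2653.061ms=39/7b +204.082ms=3/7b
Σ=6b of 6 (126bpm 3/8) — PASS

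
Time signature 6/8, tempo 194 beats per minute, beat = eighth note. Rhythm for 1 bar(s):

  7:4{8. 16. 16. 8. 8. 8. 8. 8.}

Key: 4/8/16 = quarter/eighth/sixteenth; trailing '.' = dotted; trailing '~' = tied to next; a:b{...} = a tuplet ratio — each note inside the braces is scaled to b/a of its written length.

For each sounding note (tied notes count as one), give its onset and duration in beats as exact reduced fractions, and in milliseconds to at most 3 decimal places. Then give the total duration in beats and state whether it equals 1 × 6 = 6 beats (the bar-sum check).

1) 0.0ms=0b +265.096ms=6/7b
2) 265.096ms=6/7b +132.548ms=3/7b
3) 397.644ms=9/7b +132.548ms=3/7b
4) 530.191ms=12/7b +265.096ms=6/7b
5) 795.287ms=18/7b +265.096ms=6/7b
6) 1060.383ms=24/7b +265.096ms=6/7b
7) 1325.479ms=30/7b +265.096ms=6/7b
8) 1590.574ms=36/7b +265.096ms=6/7b
Σ=6b of 6 (194bpm 6/8) — PASS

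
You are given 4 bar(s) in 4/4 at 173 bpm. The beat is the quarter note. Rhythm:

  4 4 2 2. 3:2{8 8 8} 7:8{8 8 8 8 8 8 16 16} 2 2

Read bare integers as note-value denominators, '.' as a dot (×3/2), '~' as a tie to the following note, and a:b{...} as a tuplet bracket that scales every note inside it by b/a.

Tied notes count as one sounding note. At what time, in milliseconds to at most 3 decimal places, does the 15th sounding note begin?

note 15 onset = 82/7b = 4062.758ms

1. 0.0ms @ 0 + 346.821ms (1)
2. 346.821ms @ 1 + 346.821ms (1)
3. 693.642ms @ 2 + 693.642ms (2)
4. 1387.283ms @ 4 + 1040.462ms (3)
5. 2427.746ms @ 7 + 115.607ms (1/3)
6. 2543.353ms @ 22/3 + 115.607ms (1/3)
7. 2658.96ms @ 23/3 + 115.607ms (1/3)
8. 2774.566ms @ 8 + 198.183ms (4/7)
9. 2972.75ms @ 60/7 + 198.183ms (4/7)
10. 3170.933ms @ 64/7 + 198.183ms (4/7)
11. 3369.116ms @ 68/7 + 198.183ms (4/7)
12. 3567.3ms @ 72/7 + 198.183ms (4/7)
13. 3765.483ms @ 76/7 + 198.183ms (4/7)
14. 3963.666ms @ 80/7 + 99.092ms (2/7)
15. 4062.758ms @ 82/7 + 99.092ms (2/7)
16. 4161.85ms @ 12 + 693.642ms (2)
17. 4855.491ms @ 14 + 693.642ms (2)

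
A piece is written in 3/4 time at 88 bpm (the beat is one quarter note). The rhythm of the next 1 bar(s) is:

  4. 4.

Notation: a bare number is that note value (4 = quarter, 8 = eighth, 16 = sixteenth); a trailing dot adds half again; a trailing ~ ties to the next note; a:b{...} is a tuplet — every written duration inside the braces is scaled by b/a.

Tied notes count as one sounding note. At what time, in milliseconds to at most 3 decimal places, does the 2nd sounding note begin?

1. 0.0ms @ 0 + 1022.727ms (3/2)
2. 1022.727ms @ 3/2 + 1022.727ms (3/2)

note 2 onset = 3/2b = 1022.727ms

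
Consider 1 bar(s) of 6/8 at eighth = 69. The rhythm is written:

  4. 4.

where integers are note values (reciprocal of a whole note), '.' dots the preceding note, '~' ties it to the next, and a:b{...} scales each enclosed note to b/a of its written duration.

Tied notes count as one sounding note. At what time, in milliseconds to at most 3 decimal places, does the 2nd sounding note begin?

note 2 onset = 3b = 2608.696ms

1. 0.0ms @ 0 + 2608.696ms (3)
2. 2608.696ms @ 3 + 2608.696ms (3)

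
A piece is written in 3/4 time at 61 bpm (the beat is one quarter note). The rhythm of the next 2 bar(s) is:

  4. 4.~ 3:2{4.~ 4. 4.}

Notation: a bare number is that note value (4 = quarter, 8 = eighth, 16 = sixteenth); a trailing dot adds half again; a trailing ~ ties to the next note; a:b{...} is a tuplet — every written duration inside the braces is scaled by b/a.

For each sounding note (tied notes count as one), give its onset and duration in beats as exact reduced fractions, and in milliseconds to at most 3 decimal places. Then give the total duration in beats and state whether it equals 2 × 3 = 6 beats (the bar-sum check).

1) 0.0ms=0b +1475.41ms=3/2b
2) 1475.41ms=3/2b +3442.623ms=7/2b
3) 4918.033ms=5b +983.607ms=1b
Σ=6b of 6 (61bpm 3/4) — PASS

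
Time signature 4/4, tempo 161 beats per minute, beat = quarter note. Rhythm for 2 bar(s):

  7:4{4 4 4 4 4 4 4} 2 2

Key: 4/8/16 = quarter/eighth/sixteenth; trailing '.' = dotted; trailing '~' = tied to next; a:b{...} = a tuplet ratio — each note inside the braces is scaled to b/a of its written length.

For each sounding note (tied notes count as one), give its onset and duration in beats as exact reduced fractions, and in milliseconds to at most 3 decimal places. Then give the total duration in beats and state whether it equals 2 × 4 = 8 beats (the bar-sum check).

1) 0.0ms=0b +212.955ms=4/7b
2) 212.955ms=4/7b +212.955ms=4/7b
3) 425.909ms=8/7b +212.955ms=4/7b
4) 638.864ms=12/7b +212.955ms=4/7b
5) 851.819ms=16/7b +212.955ms=4/7b
6) 1064.774ms=20/7b +212.955ms=4/7b
7) 1277.728ms=24/7b +212.955ms=4/7b
8) 1490.683ms=4b +745.342ms=2b
9) 2236.025ms=6b +745.342ms=2b
Σ=8b of 8 (161bpm 4/4) — PASS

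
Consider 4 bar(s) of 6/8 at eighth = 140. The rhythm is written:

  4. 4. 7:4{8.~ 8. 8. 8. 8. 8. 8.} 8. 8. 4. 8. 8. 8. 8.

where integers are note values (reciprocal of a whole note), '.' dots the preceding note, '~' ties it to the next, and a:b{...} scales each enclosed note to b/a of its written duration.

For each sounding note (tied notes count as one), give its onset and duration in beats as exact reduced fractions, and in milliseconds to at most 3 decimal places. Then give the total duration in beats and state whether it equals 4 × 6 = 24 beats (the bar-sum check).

1) 0.0ms=0b +1285.714ms=3b
2) 1285.714ms=3b +1285.714ms=3b
3) 2571.429ms=6b +734.694ms=12/7b
4) 3306.122ms=54/7b +367.347ms=6/7b
5) 3673.469ms=60/7b +367.347ms=6/7b
6) 4040.816ms=66/7b +367.347ms=6/7b
7) 4408.163ms=72/7b +367.347ms=6/7b
8) 4775.51ms=78/7b +367.347ms=6/7b
9) 5142.857ms=12b +642.857ms=3/2b
10) 5785.714ms=27/2b +642.857ms=3/2b
11) 6428.571ms=15b +1285.714ms=3b
12) 7714.286ms=18b +642.857ms=3/2b
13) 8357.143ms=39/2b +642.857ms=3/2b
14) 9000.0ms=21b +642.857ms=3/2b
15) 9642.857ms=45/2b +642.857ms=3/2b
Σ=24b of 24 (140bpm 6/8) — PASS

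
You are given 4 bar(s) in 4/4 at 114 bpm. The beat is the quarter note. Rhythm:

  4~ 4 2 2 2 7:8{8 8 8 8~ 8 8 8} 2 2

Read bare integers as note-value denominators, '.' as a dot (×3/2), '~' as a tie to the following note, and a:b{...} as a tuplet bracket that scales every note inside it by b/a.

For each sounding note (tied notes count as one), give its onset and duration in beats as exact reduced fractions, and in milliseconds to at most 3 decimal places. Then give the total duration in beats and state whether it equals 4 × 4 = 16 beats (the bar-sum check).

1) 0.0ms=0b +1052.632ms=2b
2) 1052.632ms=2b +1052.632ms=2b
3) 2105.263ms=4b +1052.632ms=2b
4) 3157.895ms=6b +1052.632ms=2b
5) 4210.526ms=8b +300.752ms=4/7b
6) 4511.278ms=60/7b +300.752ms=4/7b
7) 4812.03ms=64/7b +300.752ms=4/7b
8) 5112.782ms=68/7b +601.504ms=8/7b
9) 5714.286ms=76/7b +300.752ms=4/7b
10) 6015.038ms=80/7b +300.752ms=4/7b
11) 6315.789ms=12b +1052.632ms=2b
12) 7368.421ms=14b +1052.632ms=2b
Σ=16b of 16 (114bpm 4/4) — PASS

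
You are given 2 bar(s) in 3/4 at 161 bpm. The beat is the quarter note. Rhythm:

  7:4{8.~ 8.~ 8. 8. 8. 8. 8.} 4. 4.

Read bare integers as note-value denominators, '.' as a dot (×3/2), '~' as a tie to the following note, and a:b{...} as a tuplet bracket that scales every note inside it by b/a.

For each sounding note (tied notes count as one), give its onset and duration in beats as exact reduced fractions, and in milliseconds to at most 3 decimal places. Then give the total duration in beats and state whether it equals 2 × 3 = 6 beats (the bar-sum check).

1) 0.0ms=0b +479.148ms=9/7b
2) 479.148ms=9/7b +159.716ms=3/7b
3) 638.864ms=12/7b +159.716ms=3/7b
4) 798.58ms=15/7b +159.716ms=3/7b
5) 958.296ms=18/7b +159.716ms=3/7b
6) 1118.012ms=3b +559.006ms=3/2b
7) 1677.019ms=9/2b +559.006ms=3/2b
Σ=6b of 6 (161bpm 3/4) — PASS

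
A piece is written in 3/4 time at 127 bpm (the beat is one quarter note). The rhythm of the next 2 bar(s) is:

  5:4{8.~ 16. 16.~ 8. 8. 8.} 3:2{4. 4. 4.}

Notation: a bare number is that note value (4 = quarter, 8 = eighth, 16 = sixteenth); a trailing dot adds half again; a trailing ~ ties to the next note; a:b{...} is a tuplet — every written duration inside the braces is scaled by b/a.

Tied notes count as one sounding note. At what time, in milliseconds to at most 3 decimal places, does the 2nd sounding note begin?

note 2 onset = 9/10b = 425.197ms

1. 0.0ms @ 0 + 425.197ms (9/10)
2. 425.197ms @ 9/10 + 425.197ms (9/10)
3. 850.394ms @ 9/5 + 283.465ms (3/5)
4. 1133.858ms @ 12/5 + 283.465ms (3/5)
5. 1417.323ms @ 3 + 472.441ms (1)
6. 1889.764ms @ 4 + 472.441ms (1)
7. 2362.205ms @ 5 + 472.441ms (1)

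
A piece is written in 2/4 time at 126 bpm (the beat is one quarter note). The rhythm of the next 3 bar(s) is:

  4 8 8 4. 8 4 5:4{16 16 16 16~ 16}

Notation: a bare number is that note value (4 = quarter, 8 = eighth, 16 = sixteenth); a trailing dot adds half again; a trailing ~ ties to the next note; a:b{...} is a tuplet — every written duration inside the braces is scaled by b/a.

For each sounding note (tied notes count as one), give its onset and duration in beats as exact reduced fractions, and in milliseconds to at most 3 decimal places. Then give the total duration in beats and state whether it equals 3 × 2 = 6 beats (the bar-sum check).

1) 0.0ms=0b +476.19ms=1b
2) 476.19ms=1b +238.095ms=1/2b
3) 714.286ms=3/2b +238.095ms=1/2b
4) 952.381ms=2b +714.286ms=3/2b
5) 1666.667ms=7/2b +238.095ms=1/2b
6) 1904.762ms=4b +476.19ms=1b
7) 2380.952ms=5b +95.238ms=1/5b
8) 2476.19ms=26/5b +95.238ms=1/5b
9) 2571.429ms=27/5b +95.238ms=1/5b
10) 2666.667ms=28/5b +190.476ms=2/5b
Σ=6b of 6 (126bpm 2/4) — PASS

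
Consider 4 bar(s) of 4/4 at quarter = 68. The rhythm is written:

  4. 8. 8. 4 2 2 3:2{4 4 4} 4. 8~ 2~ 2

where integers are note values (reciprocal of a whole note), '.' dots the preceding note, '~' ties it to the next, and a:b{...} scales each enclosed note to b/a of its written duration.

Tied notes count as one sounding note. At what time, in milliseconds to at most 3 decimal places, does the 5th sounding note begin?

note 5 onset = 4b = 3529.412ms

1. 0.0ms @ 0 + 1323.529ms (3/2)
2. 1323.529ms @ 3/2 + 661.765ms (3/4)
3. 1985.294ms @ 9/4 + 661.765ms (3/4)
4. 2647.059ms @ 3 + 882.353ms (1)
5. 3529.412ms @ 4 + 1764.706ms (2)
6. 5294.118ms @ 6 + 1764.706ms (2)
7. 7058.824ms @ 8 + 588.235ms (2/3)
8. 7647.059ms @ 26/3 + 588.235ms (2/3)
9. 8235.294ms @ 28/3 + 588.235ms (2/3)
10. 8823.529ms @ 10 + 1323.529ms (3/2)
11. 10147.059ms @ 23/2 + 3970.588ms (9/2)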